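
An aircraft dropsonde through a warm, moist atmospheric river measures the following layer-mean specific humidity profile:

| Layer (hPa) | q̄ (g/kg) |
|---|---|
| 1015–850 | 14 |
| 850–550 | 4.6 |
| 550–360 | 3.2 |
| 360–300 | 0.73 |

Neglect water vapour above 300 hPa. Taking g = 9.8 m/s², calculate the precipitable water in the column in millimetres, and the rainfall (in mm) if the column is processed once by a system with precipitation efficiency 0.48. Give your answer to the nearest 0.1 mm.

PW ≈ 44.3 mm; rainfall ≈ 21.3 mm

Precipitable water is the column-integrated vapour mass per unit area: PW = (1/g) Σ q̄ Δp, with q in kg/kg and Δp in Pa (1 kg/m² of water = 1 mm).
Layer 1015–850 hPa: Δp = 165 hPa = 16500 Pa, q̄ = 0.014 kg/kg → 0.014 × 16500 / 9.8 = 23.57 mm
Layer 850–550 hPa: Δp = 300 hPa = 30000 Pa, q̄ = 0.0046 kg/kg → 0.0046 × 30000 / 9.8 = 14.08 mm
Layer 550–360 hPa: Δp = 190 hPa = 19000 Pa, q̄ = 0.0032 kg/kg → 0.0032 × 19000 / 9.8 = 6.20 mm
Layer 360–300 hPa: Δp = 60 hPa = 6000 Pa, q̄ = 0.00073 kg/kg → 0.00073 × 6000 / 9.8 = 0.45 mm
PW = 23.57 + 14.08 + 6.20 + 0.45 = 44.30 ≈ 44.3 mm.
Rainfall = ε × PW = 0.48 × 44.3 = 21.3 mm.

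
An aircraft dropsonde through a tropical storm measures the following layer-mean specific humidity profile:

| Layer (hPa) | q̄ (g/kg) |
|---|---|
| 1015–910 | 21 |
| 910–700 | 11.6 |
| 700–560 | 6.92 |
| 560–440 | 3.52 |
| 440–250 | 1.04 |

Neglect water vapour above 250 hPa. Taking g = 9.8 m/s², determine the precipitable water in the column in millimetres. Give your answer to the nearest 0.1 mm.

Precipitable water is the column-integrated vapour mass per unit area: PW = (1/g) Σ q̄ Δp, with q in kg/kg and Δp in Pa (1 kg/m² of water = 1 mm).
Layer 1015–910 hPa: Δp = 105 hPa = 10500 Pa, q̄ = 0.021 kg/kg → 0.021 × 10500 / 9.8 = 22.50 mm
Layer 910–700 hPa: Δp = 210 hPa = 21000 Pa, q̄ = 0.0116 kg/kg → 0.0116 × 21000 / 9.8 = 24.86 mm
Layer 700–560 hPa: Δp = 140 hPa = 14000 Pa, q̄ = 0.00692 kg/kg → 0.00692 × 14000 / 9.8 = 9.89 mm
Layer 560–440 hPa: Δp = 120 hPa = 12000 Pa, q̄ = 0.00352 kg/kg → 0.00352 × 12000 / 9.8 = 4.31 mm
Layer 440–250 hPa: Δp = 190 hPa = 19000 Pa, q̄ = 0.00104 kg/kg → 0.00104 × 19000 / 9.8 = 2.02 mm
PW = 22.50 + 24.86 + 9.89 + 4.31 + 2.02 = 63.58 ≈ 63.6 mm.

PW ≈ 63.6 mm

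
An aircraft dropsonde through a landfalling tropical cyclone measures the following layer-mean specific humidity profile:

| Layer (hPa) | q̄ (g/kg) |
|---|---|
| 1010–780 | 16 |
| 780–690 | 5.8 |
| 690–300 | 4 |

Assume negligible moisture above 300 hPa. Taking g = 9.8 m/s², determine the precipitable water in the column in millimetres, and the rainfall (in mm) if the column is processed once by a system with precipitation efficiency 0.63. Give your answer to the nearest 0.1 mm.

Precipitable water is the column-integrated vapour mass per unit area: PW = (1/g) Σ q̄ Δp, with q in kg/kg and Δp in Pa (1 kg/m² of water = 1 mm).
Layer 1010–780 hPa: Δp = 230 hPa = 23000 Pa, q̄ = 0.016 kg/kg → 0.016 × 23000 / 9.8 = 37.55 mm
Layer 780–690 hPa: Δp = 90 hPa = 9000 Pa, q̄ = 0.0058 kg/kg → 0.0058 × 9000 / 9.8 = 5.33 mm
Layer 690–300 hPa: Δp = 390 hPa = 39000 Pa, q̄ = 0.004 kg/kg → 0.004 × 39000 / 9.8 = 15.92 mm
PW = 37.55 + 5.33 + 15.92 = 58.80 ≈ 58.8 mm.
Rainfall = ε × PW = 0.63 × 58.8 = 37.0 mm.

PW ≈ 58.8 mm; rainfall ≈ 37.0 mm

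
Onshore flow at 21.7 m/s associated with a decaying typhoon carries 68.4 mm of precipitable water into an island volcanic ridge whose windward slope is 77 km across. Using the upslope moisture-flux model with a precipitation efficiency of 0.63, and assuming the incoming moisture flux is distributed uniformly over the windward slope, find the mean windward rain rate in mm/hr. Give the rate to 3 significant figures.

Incoming column moisture flux per unit ridge length: F = V × PW = 21.7 × 68.4 = 1484.28 mm·m/s.
Spread over the 77 km slope with efficiency ε = 0.63: R = ε·F/W = 0.63 × 1484.28 / 77000 m = 1.214e-02 mm/s.
R = 1.214e-02 × 3600 = 43.7 mm/hr.

R ≈ 43.7 mm/hr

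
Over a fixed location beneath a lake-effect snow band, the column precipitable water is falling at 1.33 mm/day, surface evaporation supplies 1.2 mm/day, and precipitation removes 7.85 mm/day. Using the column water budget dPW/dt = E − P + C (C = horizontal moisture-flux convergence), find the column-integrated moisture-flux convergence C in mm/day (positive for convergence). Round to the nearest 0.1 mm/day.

dPW/dt = -1.33 mm/day.
C = dPW/dt − E + P = (-1.33) − 1.2 + 7.85 = 5.3 mm/day.

C ≈ 5.3 mm/day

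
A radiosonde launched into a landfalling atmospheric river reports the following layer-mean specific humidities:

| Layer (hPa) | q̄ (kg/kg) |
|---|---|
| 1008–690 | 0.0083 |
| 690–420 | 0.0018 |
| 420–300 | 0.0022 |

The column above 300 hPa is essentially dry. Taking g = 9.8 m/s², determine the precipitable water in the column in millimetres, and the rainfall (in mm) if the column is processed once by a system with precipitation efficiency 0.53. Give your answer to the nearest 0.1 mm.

Precipitable water is the column-integrated vapour mass per unit area: PW = (1/g) Σ q̄ Δp, with q in kg/kg and Δp in Pa (1 kg/m² of water = 1 mm).
Layer 1008–690 hPa: Δp = 318 hPa = 31800 Pa, q̄ = 0.0083 kg/kg → 0.0083 × 31800 / 9.8 = 26.93 mm
Layer 690–420 hPa: Δp = 270 hPa = 27000 Pa, q̄ = 0.0018 kg/kg → 0.0018 × 27000 / 9.8 = 4.96 mm
Layer 420–300 hPa: Δp = 120 hPa = 12000 Pa, q̄ = 0.0022 kg/kg → 0.0022 × 12000 / 9.8 = 2.69 mm
PW = 26.93 + 4.96 + 2.69 = 34.58 ≈ 34.6 mm.
Rainfall = ε × PW = 0.53 × 34.6 = 18.3 mm.

PW ≈ 34.6 mm; rainfall ≈ 18.3 mm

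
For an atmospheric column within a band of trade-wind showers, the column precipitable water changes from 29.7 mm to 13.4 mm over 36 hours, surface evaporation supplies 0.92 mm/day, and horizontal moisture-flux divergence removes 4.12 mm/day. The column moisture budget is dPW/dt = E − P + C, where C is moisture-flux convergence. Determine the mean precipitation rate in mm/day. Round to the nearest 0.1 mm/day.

dPW/dt = (13.4 − 29.7) mm / (36/24 day) = -10.867 mm/day.
P = E + C − dPW/dt = 0.92 + (-4.12) − (-10.867) = 7.7 mm/day.

P ≈ 7.7 mm/day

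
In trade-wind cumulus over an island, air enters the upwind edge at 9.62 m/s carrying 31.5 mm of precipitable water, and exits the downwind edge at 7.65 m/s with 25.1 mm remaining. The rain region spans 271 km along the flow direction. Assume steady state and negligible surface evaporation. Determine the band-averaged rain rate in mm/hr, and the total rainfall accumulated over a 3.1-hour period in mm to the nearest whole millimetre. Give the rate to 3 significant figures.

Column moisture flux per unit crosswind length is F = V × PW.
Inflow: F_in = 9.62 × 31.5 = 303.03 mm·m/s
Outflow: F_out = 7.65 × 25.1 = 192.015 mm·m/s
Steady-state rate R = (F_in − F_out)/L = (303.03 − 192.015) / 271000 m = 4.096e-04 mm/s.
R = 4.096e-04 × 3600 = 1.47 mm/hr.
Over 3.1 h: total = 1.47 × 3.1 = 4.557 ≈ 5 mm.

R ≈ 1.47 mm/hr; total ≈ 5 mm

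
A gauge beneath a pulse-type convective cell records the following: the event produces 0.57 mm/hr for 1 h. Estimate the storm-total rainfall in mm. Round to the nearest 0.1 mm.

total ≈ 0.6 mm

Total = Σ Rᵢ Δtᵢ = 0.57 × 1
      = 0.57 = 0.6 mm.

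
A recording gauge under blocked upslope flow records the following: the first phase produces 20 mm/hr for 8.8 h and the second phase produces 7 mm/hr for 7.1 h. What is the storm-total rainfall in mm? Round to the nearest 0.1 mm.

total ≈ 225.7 mm

Total = Σ Rᵢ Δtᵢ = 20 × 8.8 + 7 × 7.1
      = 176 + 49.7 = 225.7 mm.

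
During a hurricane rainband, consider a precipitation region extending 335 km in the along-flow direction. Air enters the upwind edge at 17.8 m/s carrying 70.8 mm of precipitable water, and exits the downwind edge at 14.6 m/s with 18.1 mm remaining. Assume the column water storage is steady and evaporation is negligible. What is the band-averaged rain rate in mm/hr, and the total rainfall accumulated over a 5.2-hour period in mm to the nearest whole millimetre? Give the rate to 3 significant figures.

R ≈ 10.7 mm/hr; total ≈ 56 mm

Column moisture flux per unit crosswind length is F = V × PW.
Inflow: F_in = 17.8 × 70.8 = 1260.24 mm·m/s
Outflow: F_out = 14.6 × 18.1 = 264.26 mm·m/s
Steady-state rate R = (F_in − F_out)/L = (1260.24 − 264.26) / 335000 m = 2.973e-03 mm/s.
R = 2.973e-03 × 3600 = 10.7 mm/hr.
Over 5.2 h: total = 10.7 × 5.2 = 55.64 ≈ 56 mm.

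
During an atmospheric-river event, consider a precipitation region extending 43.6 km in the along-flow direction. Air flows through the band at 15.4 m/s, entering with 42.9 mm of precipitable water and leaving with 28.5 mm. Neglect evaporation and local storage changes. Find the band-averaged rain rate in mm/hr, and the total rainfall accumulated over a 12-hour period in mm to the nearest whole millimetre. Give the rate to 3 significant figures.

R ≈ 18.3 mm/hr; total ≈ 220 mm

Column moisture flux per unit crosswind length is F = V × PW.
Inflow: F_in = 15.4 × 42.9 = 660.66 mm·m/s
Outflow: F_out = 15.4 × 28.5 = 438.9 mm·m/s
Steady-state rate R = (F_in − F_out)/L = (660.66 − 438.9) / 43600 m = 5.086e-03 mm/s.
R = 5.086e-03 × 3600 = 18.3 mm/hr.
Over 12 h: total = 18.3 × 12 = 219.6 ≈ 220 mm.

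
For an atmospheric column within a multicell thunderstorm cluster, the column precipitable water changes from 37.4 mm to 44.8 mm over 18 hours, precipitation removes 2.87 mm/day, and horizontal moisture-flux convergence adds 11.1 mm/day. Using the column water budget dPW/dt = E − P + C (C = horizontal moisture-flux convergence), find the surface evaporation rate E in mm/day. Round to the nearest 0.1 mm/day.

dPW/dt = (44.8 − 37.4) mm / (18/24 day) = +9.867 mm/day.
E = dPW/dt + P − C = (+9.867) + 2.87 − (11.1) = 1.6 mm/day.

E ≈ 1.6 mm/day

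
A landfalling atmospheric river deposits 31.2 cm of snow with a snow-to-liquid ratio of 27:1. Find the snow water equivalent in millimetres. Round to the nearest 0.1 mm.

SWE = snow depth / ratio = 31.2 cm / 27 = 1.156 cm = 11.6 mm.

SWE ≈ 11.6 mm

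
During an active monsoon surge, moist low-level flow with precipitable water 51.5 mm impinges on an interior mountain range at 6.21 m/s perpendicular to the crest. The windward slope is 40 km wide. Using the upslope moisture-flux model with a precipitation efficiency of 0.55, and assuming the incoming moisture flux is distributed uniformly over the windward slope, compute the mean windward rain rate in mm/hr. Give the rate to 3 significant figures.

Incoming column moisture flux per unit ridge length: F = V × PW = 6.21 × 51.5 = 319.815 mm·m/s.
Spread over the 40 km slope with efficiency ε = 0.55: R = ε·F/W = 0.55 × 319.815 / 40000 m = 4.397e-03 mm/s.
R = 4.397e-03 × 3600 = 15.8 mm/hr.

R ≈ 15.8 mm/hr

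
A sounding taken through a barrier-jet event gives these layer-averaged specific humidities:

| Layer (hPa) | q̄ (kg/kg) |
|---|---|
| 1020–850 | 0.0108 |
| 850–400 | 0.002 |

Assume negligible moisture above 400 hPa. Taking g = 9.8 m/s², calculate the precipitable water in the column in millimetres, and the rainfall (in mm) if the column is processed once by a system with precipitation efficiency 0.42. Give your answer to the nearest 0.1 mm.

Precipitable water is the column-integrated vapour mass per unit area: PW = (1/g) Σ q̄ Δp, with q in kg/kg and Δp in Pa (1 kg/m² of water = 1 mm).
Layer 1020–850 hPa: Δp = 170 hPa = 17000 Pa, q̄ = 0.0108 kg/kg → 0.0108 × 17000 / 9.8 = 18.73 mm
Layer 850–400 hPa: Δp = 450 hPa = 45000 Pa, q̄ = 0.002 kg/kg → 0.002 × 45000 / 9.8 = 9.18 mm
PW = 18.73 + 9.18 = 27.91 ≈ 27.9 mm.
Rainfall = ε × PW = 0.42 × 27.9 = 11.7 mm.

PW ≈ 27.9 mm; rainfall ≈ 11.7 mm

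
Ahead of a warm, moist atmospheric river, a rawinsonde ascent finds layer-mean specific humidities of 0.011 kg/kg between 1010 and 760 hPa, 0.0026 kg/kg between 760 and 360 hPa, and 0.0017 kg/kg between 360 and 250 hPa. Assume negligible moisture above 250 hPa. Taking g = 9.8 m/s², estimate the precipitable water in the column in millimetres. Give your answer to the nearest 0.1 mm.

PW ≈ 40.6 mm

Precipitable water is the column-integrated vapour mass per unit area: PW = (1/g) Σ q̄ Δp, with q in kg/kg and Δp in Pa (1 kg/m² of water = 1 mm).
Layer 1010–760 hPa: Δp = 250 hPa = 25000 Pa, q̄ = 0.011 kg/kg → 0.011 × 25000 / 9.8 = 28.06 mm
Layer 760–360 hPa: Δp = 400 hPa = 40000 Pa, q̄ = 0.0026 kg/kg → 0.0026 × 40000 / 9.8 = 10.61 mm
Layer 360–250 hPa: Δp = 110 hPa = 11000 Pa, q̄ = 0.0017 kg/kg → 0.0017 × 11000 / 9.8 = 1.91 mm
PW = 28.06 + 10.61 + 1.91 = 40.58 ≈ 40.6 mm.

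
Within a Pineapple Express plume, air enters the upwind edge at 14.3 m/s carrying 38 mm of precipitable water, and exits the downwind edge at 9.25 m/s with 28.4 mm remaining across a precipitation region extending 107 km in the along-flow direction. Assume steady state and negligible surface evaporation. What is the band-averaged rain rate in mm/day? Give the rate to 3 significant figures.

R ≈ 227 mm/day

Column moisture flux per unit crosswind length is F = V × PW.
Inflow: F_in = 14.3 × 38 = 543.4 mm·m/s
Outflow: F_out = 9.25 × 28.4 = 262.7 mm·m/s
Steady-state rate R = (F_in − F_out)/L = (543.4 − 262.7) / 107000 m = 2.623e-03 mm/s.
R = 2.623e-03 × 3600 × 24 = 227 mm/day.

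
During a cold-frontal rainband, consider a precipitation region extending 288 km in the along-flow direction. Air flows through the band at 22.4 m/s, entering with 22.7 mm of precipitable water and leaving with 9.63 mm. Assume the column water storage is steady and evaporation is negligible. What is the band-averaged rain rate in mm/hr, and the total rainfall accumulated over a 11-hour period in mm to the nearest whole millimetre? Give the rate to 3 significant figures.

Column moisture flux per unit crosswind length is F = V × PW.
Inflow: F_in = 22.4 × 22.7 = 508.48 mm·m/s
Outflow: F_out = 22.4 × 9.63 = 215.712 mm·m/s
Steady-state rate R = (F_in − F_out)/L = (508.48 − 215.712) / 288000 m = 1.017e-03 mm/s.
R = 1.017e-03 × 3600 = 3.66 mm/hr.
Over 11 h: total = 3.66 × 11 = 40.26 ≈ 40 mm.

R ≈ 3.66 mm/hr; total ≈ 40 mm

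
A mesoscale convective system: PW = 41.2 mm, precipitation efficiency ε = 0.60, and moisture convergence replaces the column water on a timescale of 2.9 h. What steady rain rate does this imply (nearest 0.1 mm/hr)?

Each overturning extracts ε × PW = 0.60 × 41.2 = 24.72 mm.
Rate = ε·PW / τ = 24.72 / 2.9 h = 8.5 mm/hr.

R ≈ 8.5 mm/hr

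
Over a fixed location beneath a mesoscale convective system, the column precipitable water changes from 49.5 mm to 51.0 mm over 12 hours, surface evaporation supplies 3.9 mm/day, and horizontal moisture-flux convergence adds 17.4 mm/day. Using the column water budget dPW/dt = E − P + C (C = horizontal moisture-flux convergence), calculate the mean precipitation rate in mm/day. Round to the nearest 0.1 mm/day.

P ≈ 18.3 mm/day

dPW/dt = (51.0 − 49.5) mm / (12/24 day) = +3.000 mm/day.
P = E + C − dPW/dt = 3.9 + (17.4) − (+3.000) = 18.3 mm/day.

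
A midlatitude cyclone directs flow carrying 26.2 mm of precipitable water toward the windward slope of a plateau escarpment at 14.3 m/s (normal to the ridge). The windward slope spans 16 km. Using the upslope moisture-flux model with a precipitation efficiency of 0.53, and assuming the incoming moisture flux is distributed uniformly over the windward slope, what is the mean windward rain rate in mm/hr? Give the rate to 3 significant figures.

Incoming column moisture flux per unit ridge length: F = V × PW = 14.3 × 26.2 = 374.66 mm·m/s.
Spread over the 16 km slope with efficiency ε = 0.53: R = ε·F/W = 0.53 × 374.66 / 16000 m = 1.241e-02 mm/s.
R = 1.241e-02 × 3600 = 44.7 mm/hr.

R ≈ 44.7 mm/hr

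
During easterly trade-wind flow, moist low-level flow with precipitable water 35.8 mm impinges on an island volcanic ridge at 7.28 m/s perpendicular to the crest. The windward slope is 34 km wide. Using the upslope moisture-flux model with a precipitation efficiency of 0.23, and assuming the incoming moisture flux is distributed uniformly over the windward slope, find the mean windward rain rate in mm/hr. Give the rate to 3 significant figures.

Incoming column moisture flux per unit ridge length: F = V × PW = 7.28 × 35.8 = 260.624 mm·m/s.
Spread over the 34 km slope with efficiency ε = 0.23: R = ε·F/W = 0.23 × 260.624 / 34000 m = 1.763e-03 mm/s.
R = 1.763e-03 × 3600 = 6.35 mm/hr.

R ≈ 6.35 mm/hr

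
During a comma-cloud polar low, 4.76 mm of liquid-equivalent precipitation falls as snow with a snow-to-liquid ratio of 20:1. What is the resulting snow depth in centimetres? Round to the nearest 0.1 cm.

snow depth ≈ 9.5 cm

Snow depth = liquid × ratio = 4.76 mm × 20 = 95.2 mm = 9.5 cm.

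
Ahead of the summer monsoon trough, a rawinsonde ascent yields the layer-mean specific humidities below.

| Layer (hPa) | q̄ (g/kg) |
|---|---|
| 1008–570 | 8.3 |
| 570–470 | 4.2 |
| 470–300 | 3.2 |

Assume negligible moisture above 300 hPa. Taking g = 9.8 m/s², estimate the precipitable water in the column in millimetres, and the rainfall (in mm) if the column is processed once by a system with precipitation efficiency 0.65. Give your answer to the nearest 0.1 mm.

PW ≈ 46.9 mm; rainfall ≈ 30.5 mm

Precipitable water is the column-integrated vapour mass per unit area: PW = (1/g) Σ q̄ Δp, with q in kg/kg and Δp in Pa (1 kg/m² of water = 1 mm).
Layer 1008–570 hPa: Δp = 438 hPa = 43800 Pa, q̄ = 0.0083 kg/kg → 0.0083 × 43800 / 9.8 = 37.10 mm
Layer 570–470 hPa: Δp = 100 hPa = 10000 Pa, q̄ = 0.0042 kg/kg → 0.0042 × 10000 / 9.8 = 4.29 mm
Layer 470–300 hPa: Δp = 170 hPa = 17000 Pa, q̄ = 0.0032 kg/kg → 0.0032 × 17000 / 9.8 = 5.55 mm
PW = 37.10 + 4.29 + 5.55 = 46.94 ≈ 46.9 mm.
Rainfall = ε × PW = 0.65 × 46.9 = 30.5 mm.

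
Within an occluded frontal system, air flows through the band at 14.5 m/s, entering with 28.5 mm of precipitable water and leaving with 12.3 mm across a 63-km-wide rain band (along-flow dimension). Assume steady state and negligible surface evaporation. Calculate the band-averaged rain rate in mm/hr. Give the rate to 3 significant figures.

Column moisture flux per unit crosswind length is F = V × PW.
Inflow: F_in = 14.5 × 28.5 = 413.25 mm·m/s
Outflow: F_out = 14.5 × 12.3 = 178.35 mm·m/s
Steady-state rate R = (F_in − F_out)/L = (413.25 − 178.35) / 63000 m = 3.729e-03 mm/s.
R = 3.729e-03 × 3600 = 13.4 mm/hr.

R ≈ 13.4 mm/hr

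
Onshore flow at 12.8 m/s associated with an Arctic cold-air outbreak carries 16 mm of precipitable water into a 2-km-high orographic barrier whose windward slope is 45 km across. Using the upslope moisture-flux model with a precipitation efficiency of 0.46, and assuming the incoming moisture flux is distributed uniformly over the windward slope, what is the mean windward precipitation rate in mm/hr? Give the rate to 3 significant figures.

Incoming column moisture flux per unit ridge length: F = V × PW = 12.8 × 16 = 204.8 mm·m/s.
Spread over the 45 km slope with efficiency ε = 0.46: R = ε·F/W = 0.46 × 204.8 / 45000 m = 2.094e-03 mm/s.
R = 2.094e-03 × 3600 = 7.54 mm/hr.

R ≈ 7.54 mm/hr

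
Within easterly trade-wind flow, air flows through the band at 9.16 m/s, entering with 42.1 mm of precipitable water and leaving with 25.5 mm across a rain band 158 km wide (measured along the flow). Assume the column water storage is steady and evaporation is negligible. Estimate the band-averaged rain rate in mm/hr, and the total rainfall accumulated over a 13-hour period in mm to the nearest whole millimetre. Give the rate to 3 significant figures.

Column moisture flux per unit crosswind length is F = V × PW.
Inflow: F_in = 9.16 × 42.1 = 385.636 mm·m/s
Outflow: F_out = 9.16 × 25.5 = 233.58 mm·m/s
Steady-state rate R = (F_in − F_out)/L = (385.636 − 233.58) / 158000 m = 9.624e-04 mm/s.
R = 9.624e-04 × 3600 = 3.46 mm/hr.
Over 13 h: total = 3.46 × 13 = 44.98 ≈ 45 mm.

R ≈ 3.46 mm/hr; total ≈ 45 mm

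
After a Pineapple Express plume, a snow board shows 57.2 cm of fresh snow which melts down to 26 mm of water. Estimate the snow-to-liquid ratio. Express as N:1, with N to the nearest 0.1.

ratio ≈ 22.0

Ratio = snow depth / SWE = 572 mm / 26 mm = 22.0, i.e. 22.0:1.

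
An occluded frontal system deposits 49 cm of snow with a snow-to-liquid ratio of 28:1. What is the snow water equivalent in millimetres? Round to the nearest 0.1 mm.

SWE ≈ 17.5 mm

SWE = snow depth / ratio = 49 cm / 28 = 1.750 cm = 17.5 mm.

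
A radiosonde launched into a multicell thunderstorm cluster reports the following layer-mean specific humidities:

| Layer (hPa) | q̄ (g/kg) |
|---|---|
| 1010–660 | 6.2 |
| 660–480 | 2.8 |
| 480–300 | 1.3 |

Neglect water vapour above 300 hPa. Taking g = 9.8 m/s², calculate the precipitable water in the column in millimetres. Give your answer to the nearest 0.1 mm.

PW ≈ 29.7 mm

Precipitable water is the column-integrated vapour mass per unit area: PW = (1/g) Σ q̄ Δp, with q in kg/kg and Δp in Pa (1 kg/m² of water = 1 mm).
Layer 1010–660 hPa: Δp = 350 hPa = 35000 Pa, q̄ = 0.0062 kg/kg → 0.0062 × 35000 / 9.8 = 22.14 mm
Layer 660–480 hPa: Δp = 180 hPa = 18000 Pa, q̄ = 0.0028 kg/kg → 0.0028 × 18000 / 9.8 = 5.14 mm
Layer 480–300 hPa: Δp = 180 hPa = 18000 Pa, q̄ = 0.0013 kg/kg → 0.0013 × 18000 / 9.8 = 2.39 mm
PW = 22.14 + 5.14 + 2.39 = 29.67 ≈ 29.7 mm.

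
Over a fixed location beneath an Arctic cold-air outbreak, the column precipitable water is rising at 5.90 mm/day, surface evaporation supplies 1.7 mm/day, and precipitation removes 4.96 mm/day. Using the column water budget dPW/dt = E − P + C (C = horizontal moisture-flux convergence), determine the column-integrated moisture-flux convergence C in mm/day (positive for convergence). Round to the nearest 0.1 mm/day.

C ≈ 9.2 mm/day

dPW/dt = +5.90 mm/day.
C = dPW/dt − E + P = (+5.90) − 1.7 + 4.96 = 9.2 mm/day.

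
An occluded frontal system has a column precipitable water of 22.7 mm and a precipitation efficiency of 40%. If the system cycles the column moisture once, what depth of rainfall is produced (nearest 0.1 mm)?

Rainfall = ε × PW = 0.40 × 22.7 = 9.1 mm.

rainfall ≈ 9.1 mm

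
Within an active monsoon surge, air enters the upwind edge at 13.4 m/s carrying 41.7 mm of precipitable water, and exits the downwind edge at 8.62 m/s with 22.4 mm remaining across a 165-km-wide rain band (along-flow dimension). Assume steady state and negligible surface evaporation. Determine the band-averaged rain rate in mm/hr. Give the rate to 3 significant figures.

R ≈ 7.98 mm/hr

Column moisture flux per unit crosswind length is F = V × PW.
Inflow: F_in = 13.4 × 41.7 = 558.78 mm·m/s
Outflow: F_out = 8.62 × 22.4 = 193.088 mm·m/s
Steady-state rate R = (F_in − F_out)/L = (558.78 − 193.088) / 165000 m = 2.216e-03 mm/s.
R = 2.216e-03 × 3600 = 7.98 mm/hr.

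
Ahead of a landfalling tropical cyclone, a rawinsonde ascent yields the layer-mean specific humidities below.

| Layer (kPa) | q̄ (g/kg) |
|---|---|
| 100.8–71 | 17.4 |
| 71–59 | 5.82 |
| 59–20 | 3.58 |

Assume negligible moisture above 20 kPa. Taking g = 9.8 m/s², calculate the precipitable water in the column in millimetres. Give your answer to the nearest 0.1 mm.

Precipitable water is the column-integrated vapour mass per unit area: PW = (1/g) Σ q̄ Δp, with q in kg/kg and Δp in Pa (1 kg/m² of water = 1 mm).
Layer 100.8–71 kPa: Δp = 298 hPa = 29800 Pa, q̄ = 0.0174 kg/kg → 0.0174 × 29800 / 9.8 = 52.91 mm
Layer 71–59 kPa: Δp = 120 hPa = 12000 Pa, q̄ = 0.00582 kg/kg → 0.00582 × 12000 / 9.8 = 7.13 mm
Layer 59–20 kPa: Δp = 390 hPa = 39000 Pa, q̄ = 0.00358 kg/kg → 0.00358 × 39000 / 9.8 = 14.25 mm
PW = 52.91 + 7.13 + 14.25 = 74.29 ≈ 74.3 mm.

PW ≈ 74.3 mm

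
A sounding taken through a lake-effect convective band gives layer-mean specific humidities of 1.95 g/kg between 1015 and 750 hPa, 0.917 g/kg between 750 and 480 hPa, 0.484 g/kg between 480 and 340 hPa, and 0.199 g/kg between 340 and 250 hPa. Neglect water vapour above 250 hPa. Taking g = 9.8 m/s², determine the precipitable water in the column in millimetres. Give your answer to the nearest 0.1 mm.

PW ≈ 8.7 mm

Precipitable water is the column-integrated vapour mass per unit area: PW = (1/g) Σ q̄ Δp, with q in kg/kg and Δp in Pa (1 kg/m² of water = 1 mm).
Layer 1015–750 hPa: Δp = 265 hPa = 26500 Pa, q̄ = 0.00195 kg/kg → 0.00195 × 26500 / 9.8 = 5.27 mm
Layer 750–480 hPa: Δp = 270 hPa = 27000 Pa, q̄ = 0.000917 kg/kg → 0.000917 × 27000 / 9.8 = 2.53 mm
Layer 480–340 hPa: Δp = 140 hPa = 14000 Pa, q̄ = 0.000484 kg/kg → 0.000484 × 14000 / 9.8 = 0.69 mm
Layer 340–250 hPa: Δp = 90 hPa = 9000 Pa, q̄ = 0.000199 kg/kg → 0.000199 × 9000 / 9.8 = 0.18 mm
PW = 5.27 + 2.53 + 0.69 + 0.18 = 8.67 ≈ 8.7 mm.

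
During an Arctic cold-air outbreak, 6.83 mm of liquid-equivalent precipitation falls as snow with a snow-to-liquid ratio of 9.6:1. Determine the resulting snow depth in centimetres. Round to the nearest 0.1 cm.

Snow depth = liquid × ratio = 6.83 mm × 9.6 = 65.568 mm = 6.6 cm.

snow depth ≈ 6.6 cm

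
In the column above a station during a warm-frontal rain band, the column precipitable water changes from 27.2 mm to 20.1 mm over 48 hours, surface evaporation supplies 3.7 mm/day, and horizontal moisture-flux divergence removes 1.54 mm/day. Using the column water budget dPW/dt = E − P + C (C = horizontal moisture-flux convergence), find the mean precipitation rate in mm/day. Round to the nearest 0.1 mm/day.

dPW/dt = (20.1 − 27.2) mm / (48/24 day) = -3.550 mm/day.
P = E + C − dPW/dt = 3.7 + (-1.54) − (-3.550) = 5.7 mm/day.

P ≈ 5.7 mm/day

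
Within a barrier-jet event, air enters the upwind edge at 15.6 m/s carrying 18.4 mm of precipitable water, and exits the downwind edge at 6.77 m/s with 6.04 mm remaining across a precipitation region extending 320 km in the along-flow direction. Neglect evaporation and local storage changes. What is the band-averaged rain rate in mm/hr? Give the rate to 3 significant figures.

Column moisture flux per unit crosswind length is F = V × PW.
Inflow: F_in = 15.6 × 18.4 = 287.04 mm·m/s
Outflow: F_out = 6.77 × 6.04 = 40.8908 mm·m/s
Steady-state rate R = (F_in − F_out)/L = (287.04 − 40.8908) / 320000 m = 7.692e-04 mm/s.
R = 7.692e-04 × 3600 = 2.77 mm/hr.

R ≈ 2.77 mm/hr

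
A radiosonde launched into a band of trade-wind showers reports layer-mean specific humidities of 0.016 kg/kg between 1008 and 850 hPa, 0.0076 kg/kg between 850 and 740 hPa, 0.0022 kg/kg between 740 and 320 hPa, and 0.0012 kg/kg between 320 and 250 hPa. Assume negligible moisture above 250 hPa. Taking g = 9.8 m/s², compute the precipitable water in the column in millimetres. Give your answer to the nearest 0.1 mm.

PW ≈ 44.6 mm

Precipitable water is the column-integrated vapour mass per unit area: PW = (1/g) Σ q̄ Δp, with q in kg/kg and Δp in Pa (1 kg/m² of water = 1 mm).
Layer 1008–850 hPa: Δp = 158 hPa = 15800 Pa, q̄ = 0.016 kg/kg → 0.016 × 15800 / 9.8 = 25.80 mm
Layer 850–740 hPa: Δp = 110 hPa = 11000 Pa, q̄ = 0.0076 kg/kg → 0.0076 × 11000 / 9.8 = 8.53 mm
Layer 740–320 hPa: Δp = 420 hPa = 42000 Pa, q̄ = 0.0022 kg/kg → 0.0022 × 42000 / 9.8 = 9.43 mm
Layer 320–250 hPa: Δp = 70 hPa = 7000 Pa, q̄ = 0.0012 kg/kg → 0.0012 × 7000 / 9.8 = 0.86 mm
PW = 25.80 + 8.53 + 9.43 + 0.86 = 44.62 ≈ 44.6 mm.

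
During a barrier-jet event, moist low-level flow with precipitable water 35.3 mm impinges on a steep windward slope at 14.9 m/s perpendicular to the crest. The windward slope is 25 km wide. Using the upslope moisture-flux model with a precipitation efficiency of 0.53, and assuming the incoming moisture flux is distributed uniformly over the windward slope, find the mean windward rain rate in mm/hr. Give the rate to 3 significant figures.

Incoming column moisture flux per unit ridge length: F = V × PW = 14.9 × 35.3 = 525.97 mm·m/s.
Spread over the 25 km slope with efficiency ε = 0.53: R = ε·F/W = 0.53 × 525.97 / 25000 m = 1.115e-02 mm/s.
R = 1.115e-02 × 3600 = 40.1 mm/hr.

R ≈ 40.1 mm/hr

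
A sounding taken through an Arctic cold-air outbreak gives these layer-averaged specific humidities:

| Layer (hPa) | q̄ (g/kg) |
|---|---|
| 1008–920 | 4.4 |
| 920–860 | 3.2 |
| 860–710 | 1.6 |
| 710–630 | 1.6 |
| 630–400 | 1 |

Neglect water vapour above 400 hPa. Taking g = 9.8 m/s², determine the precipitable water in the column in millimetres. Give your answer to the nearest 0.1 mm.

Precipitable water is the column-integrated vapour mass per unit area: PW = (1/g) Σ q̄ Δp, with q in kg/kg and Δp in Pa (1 kg/m² of water = 1 mm).
Layer 1008–920 hPa: Δp = 88 hPa = 8800 Pa, q̄ = 0.0044 kg/kg → 0.0044 × 8800 / 9.8 = 3.95 mm
Layer 920–860 hPa: Δp = 60 hPa = 6000 Pa, q̄ = 0.0032 kg/kg → 0.0032 × 6000 / 9.8 = 1.96 mm
Layer 860–710 hPa: Δp = 150 hPa = 15000 Pa, q̄ = 0.0016 kg/kg → 0.0016 × 15000 / 9.8 = 2.45 mm
Layer 710–630 hPa: Δp = 80 hPa = 8000 Pa, q̄ = 0.0016 kg/kg → 0.0016 × 8000 / 9.8 = 1.31 mm
Layer 630–400 hPa: Δp = 230 hPa = 23000 Pa, q̄ = 0.001 kg/kg → 0.001 × 23000 / 9.8 = 2.35 mm
PW = 3.95 + 1.96 + 2.45 + 1.31 + 2.35 = 12.02 ≈ 12.0 mm.

PW ≈ 12.0 mm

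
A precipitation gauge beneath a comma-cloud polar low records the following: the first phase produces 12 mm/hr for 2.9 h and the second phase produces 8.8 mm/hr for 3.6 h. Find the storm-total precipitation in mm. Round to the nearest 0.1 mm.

Total = Σ Rᵢ Δtᵢ = 12 × 2.9 + 8.8 × 3.6
      = 34.8 + 31.68 = 66.5 mm.

total ≈ 66.5 mm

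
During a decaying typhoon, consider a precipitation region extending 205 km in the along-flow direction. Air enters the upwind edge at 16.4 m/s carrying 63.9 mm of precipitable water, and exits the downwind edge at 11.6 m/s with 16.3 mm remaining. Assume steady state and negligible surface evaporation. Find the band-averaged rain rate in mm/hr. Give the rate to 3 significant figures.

R ≈ 15.1 mm/hr

Column moisture flux per unit crosswind length is F = V × PW.
Inflow: F_in = 16.4 × 63.9 = 1047.96 mm·m/s
Outflow: F_out = 11.6 × 16.3 = 189.08 mm·m/s
Steady-state rate R = (F_in − F_out)/L = (1047.96 − 189.08) / 205000 m = 4.190e-03 mm/s.
R = 4.190e-03 × 3600 = 15.1 mm/hr.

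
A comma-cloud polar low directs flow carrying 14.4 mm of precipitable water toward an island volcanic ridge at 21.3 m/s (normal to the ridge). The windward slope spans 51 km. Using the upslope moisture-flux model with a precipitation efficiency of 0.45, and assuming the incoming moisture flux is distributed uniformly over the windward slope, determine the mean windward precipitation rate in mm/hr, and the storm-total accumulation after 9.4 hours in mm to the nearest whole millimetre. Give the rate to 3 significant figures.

R ≈ 9.74 mm/hr; total ≈ 92 mm

Incoming column moisture flux per unit ridge length: F = V × PW = 21.3 × 14.4 = 306.72 mm·m/s.
Spread over the 51 km slope with efficiency ε = 0.45: R = ε·F/W = 0.45 × 306.72 / 51000 m = 2.706e-03 mm/s.
R = 2.706e-03 × 3600 = 9.74 mm/hr.
Over 9.4 h: total = 9.74 × 9.4 = 91.556 ≈ 92 mm.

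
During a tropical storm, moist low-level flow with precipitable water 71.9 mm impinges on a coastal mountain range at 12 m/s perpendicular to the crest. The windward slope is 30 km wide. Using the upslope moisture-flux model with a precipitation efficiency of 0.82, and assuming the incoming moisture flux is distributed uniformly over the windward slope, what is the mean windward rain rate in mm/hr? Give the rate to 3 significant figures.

Incoming column moisture flux per unit ridge length: F = V × PW = 12 × 71.9 = 862.8 mm·m/s.
Spread over the 30 km slope with efficiency ε = 0.82: R = ε·F/W = 0.82 × 862.8 / 30000 m = 2.358e-02 mm/s.
R = 2.358e-02 × 3600 = 84.9 mm/hr.

R ≈ 84.9 mm/hr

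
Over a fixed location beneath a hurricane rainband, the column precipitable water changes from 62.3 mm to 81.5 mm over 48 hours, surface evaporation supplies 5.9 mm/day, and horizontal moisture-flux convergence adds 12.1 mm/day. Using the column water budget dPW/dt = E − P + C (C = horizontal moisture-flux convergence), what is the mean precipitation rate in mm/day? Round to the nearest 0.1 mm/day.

dPW/dt = (81.5 − 62.3) mm / (48/24 day) = +9.600 mm/day.
P = E + C − dPW/dt = 5.9 + (12.1) − (+9.600) = 8.4 mm/day.

P ≈ 8.4 mm/day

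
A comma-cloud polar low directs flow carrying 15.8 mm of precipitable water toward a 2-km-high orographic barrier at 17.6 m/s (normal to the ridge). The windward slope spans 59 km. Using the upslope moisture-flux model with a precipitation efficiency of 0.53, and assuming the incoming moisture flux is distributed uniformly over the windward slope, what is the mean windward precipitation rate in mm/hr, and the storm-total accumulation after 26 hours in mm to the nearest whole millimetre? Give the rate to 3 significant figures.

Incoming column moisture flux per unit ridge length: F = V × PW = 17.6 × 15.8 = 278.08 mm·m/s.
Spread over the 59 km slope with efficiency ε = 0.53: R = ε·F/W = 0.53 × 278.08 / 59000 m = 2.498e-03 mm/s.
R = 2.498e-03 × 3600 = 8.99 mm/hr.
Over 26 h: total = 8.99 × 26 = 233.74 ≈ 234 mm.

R ≈ 8.99 mm/hr; total ≈ 234 mm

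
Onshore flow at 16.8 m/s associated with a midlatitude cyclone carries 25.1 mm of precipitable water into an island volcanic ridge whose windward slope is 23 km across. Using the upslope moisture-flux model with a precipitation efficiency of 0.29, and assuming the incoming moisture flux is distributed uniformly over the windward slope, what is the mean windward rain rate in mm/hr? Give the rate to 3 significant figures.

Incoming column moisture flux per unit ridge length: F = V × PW = 16.8 × 25.1 = 421.68 mm·m/s.
Spread over the 23 km slope with efficiency ε = 0.29: R = ε·F/W = 0.29 × 421.68 / 23000 m = 5.317e-03 mm/s.
R = 5.317e-03 × 3600 = 19.1 mm/hr.

R ≈ 19.1 mm/hr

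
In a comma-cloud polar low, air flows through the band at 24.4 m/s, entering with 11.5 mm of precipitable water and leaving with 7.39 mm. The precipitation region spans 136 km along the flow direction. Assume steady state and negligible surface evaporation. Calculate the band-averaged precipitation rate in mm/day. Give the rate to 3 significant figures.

Column moisture flux per unit crosswind length is F = V × PW.
Inflow: F_in = 24.4 × 11.5 = 280.6 mm·m/s
Outflow: F_out = 24.4 × 7.39 = 180.316 mm·m/s
Steady-state rate R = (F_in − F_out)/L = (280.6 − 180.316) / 136000 m = 7.374e-04 mm/s.
R = 7.374e-04 × 3600 × 24 = 63.7 mm/day.

R ≈ 63.7 mm/day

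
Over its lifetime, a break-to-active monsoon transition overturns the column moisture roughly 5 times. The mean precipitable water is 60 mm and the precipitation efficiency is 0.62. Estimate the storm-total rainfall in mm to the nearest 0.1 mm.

rainfall ≈ 186.0 mm

Each cycle deposits ε × PW = 0.62 × 60 = 37.2 mm.
Over 5 cycles: 5 × 37.2 = 186.0 mm.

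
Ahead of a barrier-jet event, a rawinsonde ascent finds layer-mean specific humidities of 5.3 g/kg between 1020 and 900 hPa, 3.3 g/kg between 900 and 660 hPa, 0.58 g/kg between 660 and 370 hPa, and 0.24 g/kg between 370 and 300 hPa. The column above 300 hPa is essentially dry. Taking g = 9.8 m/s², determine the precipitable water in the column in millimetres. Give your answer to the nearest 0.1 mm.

Precipitable water is the column-integrated vapour mass per unit area: PW = (1/g) Σ q̄ Δp, with q in kg/kg and Δp in Pa (1 kg/m² of water = 1 mm).
Layer 1020–900 hPa: Δp = 120 hPa = 12000 Pa, q̄ = 0.0053 kg/kg → 0.0053 × 12000 / 9.8 = 6.49 mm
Layer 900–660 hPa: Δp = 240 hPa = 24000 Pa, q̄ = 0.0033 kg/kg → 0.0033 × 24000 / 9.8 = 8.08 mm
Layer 660–370 hPa: Δp = 290 hPa = 29000 Pa, q̄ = 0.00058 kg/kg → 0.00058 × 29000 / 9.8 = 1.72 mm
Layer 370–300 hPa: Δp = 70 hPa = 7000 Pa, q̄ = 0.00024 kg/kg → 0.00024 × 7000 / 9.8 = 0.17 mm
PW = 6.49 + 8.08 + 1.72 + 0.17 = 16.46 ≈ 16.5 mm.

PW ≈ 16.5 mm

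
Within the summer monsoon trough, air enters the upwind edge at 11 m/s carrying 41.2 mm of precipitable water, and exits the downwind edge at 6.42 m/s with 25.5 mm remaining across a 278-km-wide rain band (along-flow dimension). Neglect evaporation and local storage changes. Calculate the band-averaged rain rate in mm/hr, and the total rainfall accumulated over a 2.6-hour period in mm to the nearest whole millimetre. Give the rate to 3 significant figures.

Column moisture flux per unit crosswind length is F = V × PW.
Inflow: F_in = 11 × 41.2 = 453.2 mm·m/s
Outflow: F_out = 6.42 × 25.5 = 163.71 mm·m/s
Steady-state rate R = (F_in − F_out)/L = (453.2 − 163.71) / 278000 m = 1.041e-03 mm/s.
R = 1.041e-03 × 3600 = 3.75 mm/hr.
Over 2.6 h: total = 3.75 × 2.6 = 9.75 ≈ 10 mm.

R ≈ 3.75 mm/hr; total ≈ 10 mm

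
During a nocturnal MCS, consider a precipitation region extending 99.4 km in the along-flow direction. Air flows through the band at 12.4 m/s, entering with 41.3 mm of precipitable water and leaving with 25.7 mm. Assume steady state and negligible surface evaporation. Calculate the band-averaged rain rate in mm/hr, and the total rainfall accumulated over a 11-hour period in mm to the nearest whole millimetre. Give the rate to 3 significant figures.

R ≈ 7.01 mm/hr; total ≈ 77 mm

Column moisture flux per unit crosswind length is F = V × PW.
Inflow: F_in = 12.4 × 41.3 = 512.12 mm·m/s
Outflow: F_out = 12.4 × 25.7 = 318.68 mm·m/s
Steady-state rate R = (F_in − F_out)/L = (512.12 − 318.68) / 99400 m = 1.946e-03 mm/s.
R = 1.946e-03 × 3600 = 7.01 mm/hr.
Over 11 h: total = 7.01 × 11 = 77.11 ≈ 77 mm.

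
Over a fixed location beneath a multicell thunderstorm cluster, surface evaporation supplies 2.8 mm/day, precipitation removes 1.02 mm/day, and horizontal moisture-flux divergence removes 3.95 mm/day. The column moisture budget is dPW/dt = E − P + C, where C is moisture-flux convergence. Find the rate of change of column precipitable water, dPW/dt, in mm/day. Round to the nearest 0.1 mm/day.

dPW/dt = E − P + C = 2.8 − 1.02 + (-3.95) = -2.2 mm/day.

dPW/dt ≈ -2.2 mm/day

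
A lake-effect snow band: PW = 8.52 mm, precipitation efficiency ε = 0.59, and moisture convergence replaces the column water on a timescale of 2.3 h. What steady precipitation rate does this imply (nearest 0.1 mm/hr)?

Each overturning extracts ε × PW = 0.59 × 8.52 = 5.0268 mm.
Rate = ε·PW / τ = 5.0268 / 2.3 h = 2.2 mm/hr.

R ≈ 2.2 mm/hr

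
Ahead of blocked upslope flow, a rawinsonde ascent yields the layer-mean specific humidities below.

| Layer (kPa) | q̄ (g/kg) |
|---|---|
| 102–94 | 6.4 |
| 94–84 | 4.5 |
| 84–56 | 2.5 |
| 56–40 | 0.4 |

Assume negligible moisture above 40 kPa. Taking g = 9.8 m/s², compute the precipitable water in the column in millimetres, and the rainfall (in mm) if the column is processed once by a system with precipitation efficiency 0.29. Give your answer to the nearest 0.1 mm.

PW ≈ 17.6 mm; rainfall ≈ 5.1 mm

Precipitable water is the column-integrated vapour mass per unit area: PW = (1/g) Σ q̄ Δp, with q in kg/kg and Δp in Pa (1 kg/m² of water = 1 mm).
Layer 102–94 kPa: Δp = 80 hPa = 8000 Pa, q̄ = 0.0064 kg/kg → 0.0064 × 8000 / 9.8 = 5.22 mm
Layer 94–84 kPa: Δp = 100 hPa = 10000 Pa, q̄ = 0.0045 kg/kg → 0.0045 × 10000 / 9.8 = 4.59 mm
Layer 84–56 kPa: Δp = 280 hPa = 28000 Pa, q̄ = 0.0025 kg/kg → 0.0025 × 28000 / 9.8 = 7.14 mm
Layer 56–40 kPa: Δp = 160 hPa = 16000 Pa, q̄ = 0.0004 kg/kg → 0.0004 × 16000 / 9.8 = 0.65 mm
PW = 5.22 + 4.59 + 7.14 + 0.65 = 17.60 ≈ 17.6 mm.
Rainfall = ε × PW = 0.29 × 17.6 = 5.1 mm.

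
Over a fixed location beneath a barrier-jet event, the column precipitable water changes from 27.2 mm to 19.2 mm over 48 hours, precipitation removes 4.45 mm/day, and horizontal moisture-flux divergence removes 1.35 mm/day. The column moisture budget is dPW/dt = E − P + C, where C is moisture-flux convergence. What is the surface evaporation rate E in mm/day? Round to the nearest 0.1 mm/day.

E ≈ 1.8 mm/day

dPW/dt = (19.2 − 27.2) mm / (48/24 day) = -4.000 mm/day.
E = dPW/dt + P − C = (-4.000) + 4.45 − (-1.35) = 1.8 mm/day.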